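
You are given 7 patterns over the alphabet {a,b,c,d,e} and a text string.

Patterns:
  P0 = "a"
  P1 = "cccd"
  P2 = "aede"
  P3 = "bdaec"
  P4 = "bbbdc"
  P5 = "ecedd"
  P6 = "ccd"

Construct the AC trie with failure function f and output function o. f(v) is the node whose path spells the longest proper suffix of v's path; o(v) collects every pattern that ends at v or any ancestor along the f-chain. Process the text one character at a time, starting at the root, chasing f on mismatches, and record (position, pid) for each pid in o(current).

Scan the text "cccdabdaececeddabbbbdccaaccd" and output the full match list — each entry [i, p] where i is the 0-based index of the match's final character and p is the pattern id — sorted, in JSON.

Build automaton:
Trie (insert patterns):
  n0 'ε': a→1 b→9 c→2 e→18
  n1 'a': e→6  ←P0
  n2 'c': c→3
  n3 'cc': c→4 d→23
  n4 'ccc': d→5
  n5 'cccd': ·  ←P1
  n6 'ae': d→7
  n7 'aed': e→8
  n8 'aede': ·  ←P2
  n9 'b': b→14 d→10
  n10 'bd': a→11
  n11 'bda': e→12
  n12 'bdae': c→13
  n13 'bdaec': ·  ←P3
  n14 'bb': b→15
  n15 'bbb': d→16
  n16 'bbbd': c→17
  n17 'bbbdc': ·  ←P4
  n18 'e': c→19
  n19 'ec': e→20
  n20 'ece': d→21
  n21 'eced': d→22
  n22 'ecedd': ·  ←P5
  n23 'ccd': ·  ←P6

BFS fail/out derivation:
  n1('a'): parent n0 fail=0; on 'a' 0 → fail=0;  out {0}∪∅={0}
  n2('c'): parent n0 fail=0; on 'c' 0 → fail=0;  out ∅∪∅=∅
  n9('b'): parent n0 fail=0; on 'b' 0 → fail=0;  out ∅∪∅=∅
  n18('e'): parent n0 fail=0; on 'e' 0 → fail=0;  out ∅∪∅=∅
  n3('cc'): parent n2 fail=0; on 'c' 0 → fail=2;  out ∅∪∅=∅
  n6('ae'): parent n1 fail=0; on 'e' 0 → fail=18;  out ∅∪∅=∅
  n10('bd'): parent n9 fail=0; on 'd' 0 → fail=0;  out ∅∪∅=∅
  n14('bb'): parent n9 fail=0; on 'b' 0 → fail=9;  out ∅∪∅=∅
  n19('ec'): parent n18 fail=0; on 'c' 0 → fail=2;  out ∅∪∅=∅
  n4('ccc'): parent n3 fail=2; on 'c' 2 → fail=3;  out ∅∪∅=∅
  n7('aed'): parent n6 fail=18; on 'd' 18→0 → fail=0;  out ∅∪∅=∅
  n11('bda'): parent n10 fail=0; on 'a' 0 → fail=1;  out ∅∪{0}={0}
  n15('bbb'): parent n14 fail=9; on 'b' 9 → fail=14;  out ∅∪∅=∅
  n20('ece'): parent n19 fail=2; on 'e' 2→0 → fail=18;  out ∅∪∅=∅
  n23('ccd'): parent n3 fail=2; on 'd' 2→0 → fail=0;  out {6}∪∅={6}
  n5('cccd'): parent n4 fail=3; on 'd' 3 → fail=23;  out {1}∪{6}={1,6}
  n8('aede'): parent n7 fail=0; on 'e' 0 → fail=18;  out {2}∪∅={2}
  n12('bdae'): parent n11 fail=1; on 'e' 1 → fail=6;  out ∅∪∅=∅
  n16('bbbd'): parent n15 fail=14; on 'd' 14→9 → fail=10;  out ∅∪∅=∅
  n21('eced'): parent n20 fail=18; on 'd' 18→0 → fail=0;  out ∅∪∅=∅
  n13('bdaec'): parent n12 fail=6; on 'c' 6→18 → fail=19;  out {3}∪∅={3}
  n17('bbbdc'): parent n16 fail=10; on 'c' 10→0 → fail=2;  out {4}∪∅={4}
  n22('ecedd'): parent n21 fail=0; on 'd' 0 → fail=0;  out {5}∪∅={5}

Text stream:
[0] read 'c'  n0⇒n2
[1] read 'c'  n2⇒n3
[2] read 'c'  n3⇒n4
[3] read 'd'  n4⇒n5  emit P1@[0:3],P6@[1:3]
[4] read 'a'  n5⇒n1 (via fail)  emit P0@[4:4]
[5] read 'b'  n1⇒n9 (via fail)
[6] read 'd'  n9⇒n10
[7] read 'a'  n10⇒n11  emit P0@[7:7]
[8] read 'e'  n11⇒n12
[9] read 'c'  n12⇒n13  emit P3@[5:9]
[10] read 'e'  n13⇒n20 (via fail)
[11] read 'c'  n20⇒n19 (via fail)
[12] read 'e'  n19⇒n20
[13] read 'd'  n20⇒n21
[14] read 'd'  n21⇒n22  emit P5@[10:14]
[15] read 'a'  n22⇒n1 (via fail)  emit P0@[15:15]
[16] read 'b'  n1⇒n9 (via fail)
[17] read 'b'  n9⇒n14
[18] read 'b'  n14⇒n15
[19] read 'b'  n15⇒n15 (via fail)
[20] read 'd'  n15⇒n16
[21] read 'c'  n16⇒n17  emit P4@[17:21]
[22] read 'c'  n17⇒n3 (via fail)
[23] read 'a'  n3⇒n1 (via fail)  emit P0@[23:23]
[24] read 'a'  n1⇒n1 (via fail)  emit P0@[24:24]
[25] read 'c'  n1⇒n2 (via fail)
[26] read 'c'  n2⇒n3
[27] read 'd'  n3⇒n23  emit P6@[25:27]

All matches (sorted): [[3,1],[3,6],[4,0],[7,0],[9,3],[14,5],[15,0],[21,4],[23,0],[24,0],[27,6]]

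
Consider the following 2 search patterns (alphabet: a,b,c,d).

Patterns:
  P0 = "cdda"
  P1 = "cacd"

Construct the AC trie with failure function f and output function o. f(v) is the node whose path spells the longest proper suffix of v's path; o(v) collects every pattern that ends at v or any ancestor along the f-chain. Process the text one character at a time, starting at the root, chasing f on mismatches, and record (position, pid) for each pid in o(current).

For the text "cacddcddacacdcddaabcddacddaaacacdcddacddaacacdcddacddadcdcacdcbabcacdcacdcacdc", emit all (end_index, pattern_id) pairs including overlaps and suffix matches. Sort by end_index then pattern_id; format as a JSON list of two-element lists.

Build:
Trie nodes:
  0='ε' goto c→1
  1='c' goto a→5 d→2
  2='cd' goto d→3
  3='cdd' goto a→4
  4='cdda' goto ·  ←P0
  5='ca' goto c→6
  6='cac' goto d→7
  7='cacd' goto ·  ←P1

BFS fail/out derivation:
  fail(1) 'c': from fail(0)=0 chase 'c': 0 ⇒ 0;  out=∅∪out(0)=∅
  fail(2) 'cd': from fail(1)=0 chase 'd': 0 ⇒ 0;  out=∅∪out(0)=∅
  fail(5) 'ca': from fail(1)=0 chase 'a': 0 ⇒ 0;  out=∅∪out(0)=∅
  fail(3) 'cdd': from fail(2)=0 chase 'd': 0 ⇒ 0;  out=∅∪out(0)=∅
  fail(6) 'cac': from fail(5)=0 chase 'c': 0 ⇒ 1;  out=∅∪out(1)=∅
  fail(4) 'cdda': from fail(3)=0 chase 'a': 0 ⇒ 0;  out={0}∪out(0)={0}
  fail(7) 'cacd': from fail(6)=1 chase 'd': 1 ⇒ 2;  out={1}∪out(2)={1}

Run:
pos 0 'c': at 1
pos 1 'a': at 5
pos 2 'c': at 6
pos 3 'd': at 7  emit P1@[0:3]
pos 4 'd': at 3 ·f
pos 5 'c': at 1 ·f
pos 6 'd': at 2
pos 7 'd': at 3
pos 8 'a': at 4  emit P0@[5:8]
pos 9 'c': at 1 ·f
pos 10 'a': at 5
pos 11 'c': at 6
pos 12 'd': at 7  emit P1@[9:12]
pos 13 'c': at 1 ·f
pos 14 'd': at 2
pos 15 'd': at 3
pos 16 'a': at 4  emit P0@[13:16]
pos 17 'a': at 0 ·f
pos 18 'b': at 0
pos 19 'c': at 1
pos 20 'd': at 2
pos 21 'd': at 3
pos 22 'a': at 4  emit P0@[19:22]
pos 23 'c': at 1 ·f
pos 24 'd': at 2
pos 25 'd': at 3
pos 26 'a': at 4  emit P0@[23:26]
pos 27 'a': at 0 ·f
pos 28 'a': at 0
pos 29 'c': at 1
pos 30 'a': at 5
pos 31 'c': at 6
pos 32 'd': at 7  emit P1@[29:32]
pos 33 'c': at 1 ·f
pos 34 'd': at 2
pos 35 'd': at 3
pos 36 'a': at 4  emit P0@[33:36]
pos 37 'c': at 1 ·f
pos 38 'd': at 2
pos 39 'd': at 3
pos 40 'a': at 4  emit P0@[37:40]
pos 41 'a': at 0 ·f
pos 42 'c': at 1
pos 43 'a': at 5
pos 44 'c': at 6
pos 45 'd': at 7  emit P1@[42:45]
pos 46 'c': at 1 ·f
pos 47 'd': at 2
pos 48 'd': at 3
pos 49 'a': at 4  emit P0@[46:49]
pos 50 'c': at 1 ·f
pos 51 'd': at 2
pos 52 'd': at 3
pos 53 'a': at 4  emit P0@[50:53]
pos 54 'd': at 0 ·f
pos 55 'c': at 1
pos 56 'd': at 2
pos 57 'c': at 1 ·f
pos 58 'a': at 5
pos 59 'c': at 6
pos 60 'd': at 7  emit P1@[57:60]
pos 61 'c': at 1 ·f
pos 62 'b': at 0 ·f
pos 63 'a': at 0
pos 64 'b': at 0
pos 65 'c': at 1
pos 66 'a': at 5
pos 67 'c': at 6
pos 68 'd': at 7  emit P1@[65:68]
pos 69 'c': at 1 ·f
pos 70 'a': at 5
pos 71 'c': at 6
pos 72 'd': at 7  emit P1@[69:72]
pos 73 'c': at 1 ·f
pos 74 'a': at 5
pos 75 'c': at 6
pos 76 'd': at 7  emit P1@[73:76]
pos 77 'c': at 1 ·f

All matches (sorted): [[3,1],[8,0],[12,1],[16,0],[22,0],[26,0],[32,1],[36,0],[40,0],[45,1],[49,0],[53,0],[60,1],[68,1],[72,1],[76,1]]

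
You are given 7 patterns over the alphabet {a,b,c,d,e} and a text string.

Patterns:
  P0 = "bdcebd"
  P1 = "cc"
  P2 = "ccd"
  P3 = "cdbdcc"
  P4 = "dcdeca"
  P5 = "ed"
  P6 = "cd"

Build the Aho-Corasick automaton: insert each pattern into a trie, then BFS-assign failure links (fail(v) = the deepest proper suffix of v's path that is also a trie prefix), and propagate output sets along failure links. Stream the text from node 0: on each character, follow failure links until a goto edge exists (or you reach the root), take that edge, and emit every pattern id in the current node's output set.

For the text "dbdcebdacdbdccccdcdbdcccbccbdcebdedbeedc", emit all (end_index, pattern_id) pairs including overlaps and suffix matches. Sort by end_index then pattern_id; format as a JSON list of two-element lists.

Build automaton:
Trie (insert patterns):
  n0 'ε': b→1 c→7 d→15 e→21
  n1 'b': d→2
  n2 'bd': c→3
  n3 'bdc': e→4
  n4 'bdce': b→5
  n5 'bdceb': d→6
  n6 'bdcebd': ·  ←P0
  n7 'c': c→8 d→10
  n8 'cc': d→9  ←P1
  n9 'ccd': ·  ←P2
  n10 'cd': b→11  ←P6
  n11 'cdb': d→12
  n12 'cdbd': c→13
  n13 'cdbdc': c→14
  n14 'cdbdcc': ·  ←P3
  n15 'd': c→16
  n16 'dc': d→17
  n17 'dcd': e→18
  n18 'dcde': c→19
  n19 'dcdec': a→20
  n20 'dcdeca': ·  ←P4
  n21 'e': d→22
  n22 'ed': ·  ←P5

Failure links (BFS by depth):
  fail(1) 'b': from fail(0)=0 chase 'b': 0 ⇒ 0;  out=∅∪out(0)=∅
  fail(7) 'c': from fail(0)=0 chase 'c': 0 ⇒ 0;  out=∅∪out(0)=∅
  fail(15) 'd': from fail(0)=0 chase 'd': 0 ⇒ 0;  out=∅∪out(0)=∅
  fail(21) 'e': from fail(0)=0 chase 'e': 0 ⇒ 0;  out=∅∪out(0)=∅
  fail(2) 'bd': from fail(1)=0 chase 'd': 0 ⇒ 15;  out=∅∪out(15)=∅
  fail(8) 'cc': from fail(7)=0 chase 'c': 0 ⇒ 7;  out={1}∪out(7)={1}
  fail(10) 'cd': from fail(7)=0 chase 'd': 0 ⇒ 15;  out={6}∪out(15)={6}
  fail(16) 'dc': from fail(15)=0 chase 'c': 0 ⇒ 7;  out=∅∪out(7)=∅
  fail(22) 'ed': from fail(21)=0 chase 'd': 0 ⇒ 15;  out={5}∪out(15)={5}
  fail(3) 'bdc': from fail(2)=15 chase 'c': 15 ⇒ 16;  out=∅∪out(16)=∅
  fail(9) 'ccd': from fail(8)=7 chase 'd': 7 ⇒ 10;  out={2}∪out(10)={2,6}
  fail(11) 'cdb': from fail(10)=15 chase 'b': 15→0 ⇒ 1;  out=∅∪out(1)=∅
  fail(17) 'dcd': from fail(16)=7 chase 'd': 7 ⇒ 10;  out=∅∪out(10)={6}
  fail(4) 'bdce': from fail(3)=16 chase 'e': 16→7→0 ⇒ 21;  out=∅∪out(21)=∅
  fail(12) 'cdbd': from fail(11)=1 chase 'd': 1 ⇒ 2;  out=∅∪out(2)=∅
  fail(18) 'dcde': from fail(17)=10 chase 'e': 10→15→0 ⇒ 21;  out=∅∪out(21)=∅
  fail(5) 'bdceb': from fail(4)=21 chase 'b': 21→0 ⇒ 1;  out=∅∪out(1)=∅
  fail(13) 'cdbdc': from fail(12)=2 chase 'c': 2 ⇒ 3;  out=∅∪out(3)=∅
  fail(19) 'dcdec': from fail(18)=21 chase 'c': 21→0 ⇒ 7;  out=∅∪out(7)=∅
  fail(6) 'bdcebd': from fail(5)=1 chase 'd': 1 ⇒ 2;  out={0}∪out(2)={0}
  fail(14) 'cdbdcc': from fail(13)=3 chase 'c': 3→16→7 ⇒ 8;  out={3}∪out(8)={1,3}
  fail(20) 'dcdeca': from fail(19)=7 chase 'a': 7→0 ⇒ 0;  out={4}∪out(0)={4}

Run:
[0] read 'd'  n0⇒n15
[1] read 'b'  n15⇒n1 (via fail)
[2] read 'd'  n1⇒n2
[3] read 'c'  n2⇒n3
[4] read 'e'  n3⇒n4
[5] read 'b'  n4⇒n5
[6] read 'd'  n5⇒n6  emit P0@[1:6]
[7] read 'a'  n6⇒n0 (via fail)
[8] read 'c'  n0⇒n7
[9] read 'd'  n7⇒n10  emit P6@[8:9]
[10] read 'b'  n10⇒n11
[11] read 'd'  n11⇒n12
[12] read 'c'  n12⇒n13
[13] read 'c'  n13⇒n14  emit P1@[12:13],P3@[8:13]
[14] read 'c'  n14⇒n8 (via fail)  emit P1@[13:14]
[15] read 'c'  n8⇒n8 (via fail)  emit P1@[14:15]
[16] read 'd'  n8⇒n9  emit P2@[14:16],P6@[15:16]
[17] read 'c'  n9⇒n16 (via fail)
[18] read 'd'  n16⇒n17  emit P6@[17:18]
[19] read 'b'  n17⇒n11 (via fail)
[20] read 'd'  n11⇒n12
[21] read 'c'  n12⇒n13
[22] read 'c'  n13⇒n14  emit P1@[21:22],P3@[17:22]
[23] read 'c'  n14⇒n8 (via fail)  emit P1@[22:23]
[24] read 'b'  n8⇒n1 (via fail)
[25] read 'c'  n1⇒n7 (via fail)
[26] read 'c'  n7⇒n8  emit P1@[25:26]
[27] read 'b'  n8⇒n1 (via fail)
[28] read 'd'  n1⇒n2
[29] read 'c'  n2⇒n3
[30] read 'e'  n3⇒n4
[31] read 'b'  n4⇒n5
[32] read 'd'  n5⇒n6  emit P0@[27:32]
[33] read 'e'  n6⇒n21 (via fail)
[34] read 'd'  n21⇒n22  emit P5@[33:34]
[35] read 'b'  n22⇒n1 (via fail)
[36] read 'e'  n1⇒n21 (via fail)
[37] read 'e'  n21⇒n21 (via fail)
[38] read 'd'  n21⇒n22  emit P5@[37:38]
[39] read 'c'  n22⇒n16 (via fail)

All matches (sorted): [[6,0],[9,6],[13,1],[13,3],[14,1],[15,1],[16,2],[16,6],[18,6],[22,1],[22,3],[23,1],[26,1],[32,0],[34,5],[38,5]]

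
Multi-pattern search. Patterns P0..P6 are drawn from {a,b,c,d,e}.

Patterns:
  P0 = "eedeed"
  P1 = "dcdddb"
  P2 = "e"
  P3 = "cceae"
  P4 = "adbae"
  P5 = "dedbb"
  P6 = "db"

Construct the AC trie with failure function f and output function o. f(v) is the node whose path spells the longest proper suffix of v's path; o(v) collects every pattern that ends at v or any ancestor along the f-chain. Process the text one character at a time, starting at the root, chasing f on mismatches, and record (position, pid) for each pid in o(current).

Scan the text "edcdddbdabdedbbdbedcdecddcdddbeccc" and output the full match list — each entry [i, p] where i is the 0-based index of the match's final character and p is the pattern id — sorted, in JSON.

Build automaton:
Trie (insert patterns):
  n0 'ε': a→18 c→13 d→7 e→1
  n1 'e': e→2  [P2 ends]
  n2 'ee': d→3
  n3 'eed': e→4
  n4 'eede': e→5
  n5 'eedee': d→6
  n6 'eedeed': ·  [P0 ends]
  n7 'd': b→27 c→8 e→23
  n8 'dc': d→9
  n9 'dcd': d→10
  n10 'dcdd': d→11
  n11 'dcddd': b→12
  n12 'dcdddb': ·  [P1 ends]
  n13 'c': c→14
  n14 'cc': e→15
  n15 'cce': a→16
  n16 'ccea': e→17
  n17 'cceae': ·  [P3 ends]
  n18 'a': d→19
  n19 'ad': b→20
  n20 'adb': a→21
  n21 'adba': e→22
  n22 'adbae': ·  [P4 ends]
  n23 'de': d→24
  n24 'ded': b→25
  n25 'dedb': b→26
  n26 'dedbb': ·  [P5 ends]
  n27 'db': ·  [P6 ends]

Failure links (BFS by depth):
  n1('e'): parent n0 fail=0; on 'e' 0 → fail=0;  out {2}∪∅={2}
  n7('d'): parent n0 fail=0; on 'd' 0 → fail=0;  out ∅∪∅=∅
  n13('c'): parent n0 fail=0; on 'c' 0 → fail=0;  out ∅∪∅=∅
  n18('a'): parent n0 fail=0; on 'a' 0 → fail=0;  out ∅∪∅=∅
  n2('ee'): parent n1 fail=0; on 'e' 0 → fail=1;  out ∅∪{2}={2}
  n8('dc'): parent n7 fail=0; on 'c' 0 → fail=13;  out ∅∪∅=∅
  n14('cc'): parent n13 fail=0; on 'c' 0 → fail=13;  out ∅∪∅=∅
  n19('ad'): parent n18 fail=0; on 'd' 0 → fail=7;  out ∅∪∅=∅
  n23('de'): parent n7 fail=0; on 'e' 0 → fail=1;  out ∅∪{2}={2}
  n27('db'): parent n7 fail=0; on 'b' 0 → fail=0;  out {6}∪∅={6}
  n3('eed'): parent n2 fail=1; on 'd' 1→0 → fail=7;  out ∅∪∅=∅
  n9('dcd'): parent n8 fail=13; on 'd' 13→0 → fail=7;  out ∅∪∅=∅
  n15('cce'): parent n14 fail=13; on 'e' 13→0 → fail=1;  out ∅∪{2}={2}
  n20('adb'): parent n19 fail=7; on 'b' 7 → fail=27;  out ∅∪{6}={6}
  n24('ded'): parent n23 fail=1; on 'd' 1→0 → fail=7;  out ∅∪∅=∅
  n4('eede'): parent n3 fail=7; on 'e' 7 → fail=23;  out ∅∪{2}={2}
  n10('dcdd'): parent n9 fail=7; on 'd' 7→0 → fail=7;  out ∅∪∅=∅
  n16('ccea'): parent n15 fail=1; on 'a' 1→0 → fail=18;  out ∅∪∅=∅
  n21('adba'): parent n20 fail=27; on 'a' 27→0 → fail=18;  out ∅∪∅=∅
  n25('dedb'): parent n24 fail=7; on 'b' 7 → fail=27;  out ∅∪{6}={6}
  n5('eedee'): parent n4 fail=23; on 'e' 23→1 → fail=2;  out ∅∪{2}={2}
  n11('dcddd'): parent n10 fail=7; on 'd' 7→0 → fail=7;  out ∅∪∅=∅
  n17('cceae'): parent n16 fail=18; on 'e' 18→0 → fail=1;  out {3}∪{2}={2,3}
  n22('adbae'): parent n21 fail=18; on 'e' 18→0 → fail=1;  out {4}∪{2}={2,4}
  n26('dedbb'): parent n25 fail=27; on 'b' 27→0 → fail=0;  out {5}∪∅={5}
  n6('eedeed'): parent n5 fail=2; on 'd' 2 → fail=3;  out {0}∪∅={0}
  n12('dcdddb'): parent n11 fail=7; on 'b' 7 → fail=27;  out {1}∪{6}={1,6}

Run:
i=0 'e': node 0→1  → match P2@[0:0]
i=1 'd': node 1→7 (fail-walked)
i=2 'c': node 7→8
i=3 'd': node 8→9
i=4 'd': node 9→10
i=5 'd': node 10→11
i=6 'b': node 11→12  → match P1@[1:6],P6@[5:6]
i=7 'd': node 12→7 (fail-walked)
i=8 'a': node 7→18 (fail-walked)
i=9 'b': node 18→0 (fail-walked)
i=10 'd': node 0→7
i=11 'e': node 7→23  → match P2@[11:11]
i=12 'd': node 23→24
i=13 'b': node 24→25  → match P6@[12:13]
i=14 'b': node 25→26  → match P5@[10:14]
i=15 'd': node 26→7 (fail-walked)
i=16 'b': node 7→27  → match P6@[15:16]
i=17 'e': node 27→1 (fail-walked)  → match P2@[17:17]
i=18 'd': node 1→7 (fail-walked)
i=19 'c': node 7→8
i=20 'd': node 8→9
i=21 'e': node 9→23 (fail-walked)  → match P2@[21:21]
i=22 'c': node 23→13 (fail-walked)
i=23 'd': node 13→7 (fail-walked)
i=24 'd': node 7→7 (fail-walked)
i=25 'c': node 7→8
i=26 'd': node 8→9
i=27 'd': node 9→10
i=28 'd': node 10→11
i=29 'b': node 11→12  → match P1@[24:29],P6@[28:29]
i=30 'e': node 12→1 (fail-walked)  → match P2@[30:30]
i=31 'c': node 1→13 (fail-walked)
i=32 'c': node 13→14
i=33 'c': node 14→14 (fail-walked)

All matches (sorted): [[0,2],[6,1],[6,6],[11,2],[13,6],[14,5],[16,6],[17,2],[21,2],[29,1],[29,6],[30,2]]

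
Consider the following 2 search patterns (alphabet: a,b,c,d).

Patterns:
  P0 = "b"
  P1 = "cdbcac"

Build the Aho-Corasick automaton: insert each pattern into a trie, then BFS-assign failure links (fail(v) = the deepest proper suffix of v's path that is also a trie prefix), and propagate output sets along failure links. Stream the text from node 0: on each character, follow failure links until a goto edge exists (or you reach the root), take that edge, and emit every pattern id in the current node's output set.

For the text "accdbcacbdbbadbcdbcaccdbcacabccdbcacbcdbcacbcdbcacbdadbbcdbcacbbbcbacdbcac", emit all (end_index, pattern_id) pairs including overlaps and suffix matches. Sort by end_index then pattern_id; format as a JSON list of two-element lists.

Build automaton:
Trie (insert patterns):
  n0 'ε': b→1 c→2
  n1 'b': ·  [P0 ends]
  n2 'c': d→3
  n3 'cd': b→4
  n4 'cdb': c→5
  n5 'cdbc': a→6
  n6 'cdbca': c→7
  n7 'cdbcac': ·  [P1 ends]

Failure links (BFS by depth):
  n1('b'): parent n0 fail=0; on 'b' 0 → fail=0;  out {0}∪∅={0}
  n2('c'): parent n0 fail=0; on 'c' 0 → fail=0;  out ∅∪∅=∅
  n3('cd'): parent n2 fail=0; on 'd' 0 → fail=0;  out ∅∪∅=∅
  n4('cdb'): parent n3 fail=0; on 'b' 0 → fail=1;  out ∅∪{0}={0}
  n5('cdbc'): parent n4 fail=1; on 'c' 1→0 → fail=2;  out ∅∪∅=∅
  n6('cdbca'): parent n5 fail=2; on 'a' 2→0 → fail=0;  out ∅∪∅=∅
  n7('cdbcac'): parent n6 fail=0; on 'c' 0 → fail=2;  out {1}∪∅={1}

Text stream:
i=0 'a': node 0→0
i=1 'c': node 0→2
i=2 'c': node 2→2 ·f
i=3 'd': node 2→3
i=4 'b': node 3→4  → match P0@[4:4]
i=5 'c': node 4→5
i=6 'a': node 5→6
i=7 'c': node 6→7  → match P1@[2:7]
i=8 'b': node 7→1 ·f  → match P0@[8:8]
i=9 'd': node 1→0 ·f
i=10 'b': node 0→1  → match P0@[10:10]
i=11 'b': node 1→1 ·f  → match P0@[11:11]
i=12 'a': node 1→0 ·f
i=13 'd': node 0→0
i=14 'b': node 0→1  → match P0@[14:14]
i=15 'c': node 1→2 ·f
i=16 'd': node 2→3
i=17 'b': node 3→4  → match P0@[17:17]
i=18 'c': node 4→5
i=19 'a': node 5→6
i=20 'c': node 6→7  → match P1@[15:20]
i=21 'c': node 7→2 ·f
i=22 'd': node 2→3
i=23 'b': node 3→4  → match P0@[23:23]
i=24 'c': node 4→5
i=25 'a': node 5→6
i=26 'c': node 6→7  → match P1@[21:26]
i=27 'a': node 7→0 ·f
i=28 'b': node 0→1  → match P0@[28:28]
i=29 'c': node 1→2 ·f
i=30 'c': node 2→2 ·f
i=31 'd': node 2→3
i=32 'b': node 3→4  → match P0@[32:32]
i=33 'c': node 4→5
i=34 'a': node 5→6
i=35 'c': node 6→7  → match P1@[30:35]
i=36 'b': node 7→1 ·f  → match P0@[36:36]
i=37 'c': node 1→2 ·f
i=38 'd': node 2→3
i=39 'b': node 3→4  → match P0@[39:39]
i=40 'c': node 4→5
i=41 'a': node 5→6
i=42 'c': node 6→7  → match P1@[37:42]
i=43 'b': node 7→1 ·f  → match P0@[43:43]
i=44 'c': node 1→2 ·f
i=45 'd': node 2→3
i=46 'b': node 3→4  → match P0@[46:46]
i=47 'c': node 4→5
i=48 'a': node 5→6
i=49 'c': node 6→7  → match P1@[44:49]
i=50 'b': node 7→1 ·f  → match P0@[50:50]
i=51 'd': node 1→0 ·f
i=52 'a': node 0→0
i=53 'd': node 0→0
i=54 'b': node 0→1  → match P0@[54:54]
i=55 'b': node 1→1 ·f  → match P0@[55:55]
i=56 'c': node 1→2 ·f
i=57 'd': node 2→3
i=58 'b': node 3→4  → match P0@[58:58]
i=59 'c': node 4→5
i=60 'a': node 5→6
i=61 'c': node 6→7  → match P1@[56:61]
i=62 'b': node 7→1 ·f  → match P0@[62:62]
i=63 'b': node 1→1 ·f  → match P0@[63:63]
i=64 'b': node 1→1 ·f  → match P0@[64:64]
i=65 'c': node 1→2 ·f
i=66 'b': node 2→1 ·f  → match P0@[66:66]
i=67 'a': node 1→0 ·f
i=68 'c': node 0→2
i=69 'd': node 2→3
i=70 'b': node 3→4  → match P0@[70:70]
i=71 'c': node 4→5
i=72 'a': node 5→6
i=73 'c': node 6→7  → match P1@[68:73]

All matches (sorted): [[4,0],[7,1],[8,0],[10,0],[11,0],[14,0],[17,0],[20,1],[23,0],[26,1],[28,0],[32,0],[35,1],[36,0],[39,0],[42,1],[43,0],[46,0],[49,1],[50,0],[54,0],[55,0],[58,0],[61,1],[62,0],[63,0],[64,0],[66,0],[70,0],[73,1]]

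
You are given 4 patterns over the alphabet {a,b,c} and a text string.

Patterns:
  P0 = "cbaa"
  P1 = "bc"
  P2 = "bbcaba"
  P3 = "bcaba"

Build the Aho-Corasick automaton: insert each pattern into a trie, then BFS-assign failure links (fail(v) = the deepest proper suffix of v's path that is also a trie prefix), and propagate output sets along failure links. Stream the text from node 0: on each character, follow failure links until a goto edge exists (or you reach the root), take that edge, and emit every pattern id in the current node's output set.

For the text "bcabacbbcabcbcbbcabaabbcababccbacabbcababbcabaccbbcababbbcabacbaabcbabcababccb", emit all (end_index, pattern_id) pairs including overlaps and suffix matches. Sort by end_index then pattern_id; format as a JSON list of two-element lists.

Construct AC machine:
Trie nodes:
  0='ε' goto b→5 c→1
  1='c' goto b→2
  2='cb' goto a→3
  3='cba' goto a→4
  4='cbaa' goto ·  ←P0
  5='b' goto b→7 c→6
  6='bc' goto a→12  ←P1
  7='bb' goto c→8
  8='bbc' goto a→9
  9='bbca' goto b→10
  10='bbcab' goto a→11
  11='bbcaba' goto ·  ←P2
  12='bca' goto b→13
  13='bcab' goto a→14
  14='bcaba' goto ·  ←P3

BFS fail/out derivation:
  fail(1) 'c': from fail(0)=0 chase 'c': 0 ⇒ 0;  out=∅∪out(0)=∅
  fail(5) 'b': from fail(0)=0 chase 'b': 0 ⇒ 0;  out=∅∪out(0)=∅
  fail(2) 'cb': from fail(1)=0 chase 'b': 0 ⇒ 5;  out=∅∪out(5)=∅
  fail(6) 'bc': from fail(5)=0 chase 'c': 0 ⇒ 1;  out={1}∪out(1)={1}
  fail(7) 'bb': from fail(5)=0 chase 'b': 0 ⇒ 5;  out=∅∪out(5)=∅
  fail(3) 'cba': from fail(2)=5 chase 'a': 5→0 ⇒ 0;  out=∅∪out(0)=∅
  fail(8) 'bbc': from fail(7)=5 chase 'c': 5 ⇒ 6;  out=∅∪out(6)={1}
  fail(12) 'bca': from fail(6)=1 chase 'a': 1→0 ⇒ 0;  out=∅∪out(0)=∅
  fail(4) 'cbaa': from fail(3)=0 chase 'a': 0 ⇒ 0;  out={0}∪out(0)={0}
  fail(9) 'bbca': from fail(8)=6 chase 'a': 6 ⇒ 12;  out=∅∪out(12)=∅
  fail(13) 'bcab': from fail(12)=0 chase 'b': 0 ⇒ 5;  out=∅∪out(5)=∅
  fail(10) 'bbcab': from fail(9)=12 chase 'b': 12 ⇒ 13;  out=∅∪out(13)=∅
  fail(14) 'bcaba': from fail(13)=5 chase 'a': 5→0 ⇒ 0;  out={3}∪out(0)={3}
  fail(11) 'bbcaba': from fail(10)=13 chase 'a': 13 ⇒ 14;  out={2}∪out(14)={2,3}

Scan:
pos 0 'b': at 5
pos 1 'c': at 6  → match P1@[0:1]
pos 2 'a': at 12
pos 3 'b': at 13
pos 4 'a': at 14  → match P3@[0:4]
pos 5 'c': at 1 ·f
pos 6 'b': at 2
pos 7 'b': at 7 ·f
pos 8 'c': at 8  → match P1@[7:8]
pos 9 'a': at 9
pos 10 'b': at 10
pos 11 'c': at 6 ·f  → match P1@[10:11]
pos 12 'b': at 2 ·f
pos 13 'c': at 6 ·f  → match P1@[12:13]
pos 14 'b': at 2 ·f
pos 15 'b': at 7 ·f
pos 16 'c': at 8  → match P1@[15:16]
pos 17 'a': at 9
pos 18 'b': at 10
pos 19 'a': at 11  → match P2@[14:19],P3@[15:19]
pos 20 'a': at 0 ·f
pos 21 'b': at 5
pos 22 'b': at 7
pos 23 'c': at 8  → match P1@[22:23]
pos 24 'a': at 9
pos 25 'b': at 10
pos 26 'a': at 11  → match P2@[21:26],P3@[22:26]
pos 27 'b': at 5 ·f
pos 28 'c': at 6  → match P1@[27:28]
pos 29 'c': at 1 ·f
pos 30 'b': at 2
pos 31 'a': at 3
pos 32 'c': at 1 ·f
pos 33 'a': at 0 ·f
pos 34 'b': at 5
pos 35 'b': at 7
pos 36 'c': at 8  → match P1@[35:36]
pos 37 'a': at 9
pos 38 'b': at 10
pos 39 'a': at 11  → match P2@[34:39],P3@[35:39]
pos 40 'b': at 5 ·f
pos 41 'b': at 7
pos 42 'c': at 8  → match P1@[41:42]
pos 43 'a': at 9
pos 44 'b': at 10
pos 45 'a': at 11  → match P2@[40:45],P3@[41:45]
pos 46 'c': at 1 ·f
pos 47 'c': at 1 ·f
pos 48 'b': at 2
pos 49 'b': at 7 ·f
pos 50 'c': at 8  → match P1@[49:50]
pos 51 'a': at 9
pos 52 'b': at 10
pos 53 'a': at 11  → match P2@[48:53],P3@[49:53]
pos 54 'b': at 5 ·f
pos 55 'b': at 7
pos 56 'b': at 7 ·f
pos 57 'c': at 8  → match P1@[56:57]
pos 58 'a': at 9
pos 59 'b': at 10
pos 60 'a': at 11  → match P2@[55:60],P3@[56:60]
pos 61 'c': at 1 ·f
pos 62 'b': at 2
pos 63 'a': at 3
pos 64 'a': at 4  → match P0@[61:64]
pos 65 'b': at 5 ·f
pos 66 'c': at 6  → match P1@[65:66]
pos 67 'b': at 2 ·f
pos 68 'a': at 3
pos 69 'b': at 5 ·f
pos 70 'c': at 6  → match P1@[69:70]
pos 71 'a': at 12
pos 72 'b': at 13
pos 73 'a': at 14  → match P3@[69:73]
pos 74 'b': at 5 ·f
pos 75 'c': at 6  → match P1@[74:75]
pos 76 'c': at 1 ·f
pos 77 'b': at 2

Matches: [[1,1],[4,3],[8,1],[11,1],[13,1],[16,1],[19,2],[19,3],[23,1],[26,2],[26,3],[28,1],[36,1],[39,2],[39,3],[42,1],[45,2],[45,3],[50,1],[53,2],[53,3],[57,1],[60,2],[60,3],[64,0],[66,1],[70,1],[73,3],[75,1]]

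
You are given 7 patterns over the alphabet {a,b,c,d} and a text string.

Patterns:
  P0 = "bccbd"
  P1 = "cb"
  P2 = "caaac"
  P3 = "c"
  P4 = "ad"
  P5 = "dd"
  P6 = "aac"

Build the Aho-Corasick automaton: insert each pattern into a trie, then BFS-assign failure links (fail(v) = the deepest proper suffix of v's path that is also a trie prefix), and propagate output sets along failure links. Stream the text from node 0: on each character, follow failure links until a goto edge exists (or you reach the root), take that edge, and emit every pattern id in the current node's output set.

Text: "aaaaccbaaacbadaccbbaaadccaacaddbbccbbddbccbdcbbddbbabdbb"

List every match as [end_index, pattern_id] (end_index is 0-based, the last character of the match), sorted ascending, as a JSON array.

Build:
Trie nodes:
  n0 'ε': a→12 b→1 c→6 d→14
  n1 'b': c→2
  n2 'bc': c→3
  n3 'bcc': b→4
  n4 'bccb': d→5
  n5 'bccbd': ·  ←P0
  n6 'c': a→8 b→7  ←P3
  n7 'cb': ·  ←P1
  n8 'ca': a→9
  n9 'caa': a→10
  n10 'caaa': c→11
  n11 'caaac': ·  ←P2
  n12 'a': a→16 d→13
  n13 'ad': ·  ←P4
  n14 'd': d→15
  n15 'dd': ·  ←P5
  n16 'aa': c→17
  n17 'aac': ·  ←P6

Failure links (BFS by depth):
  fail(1) 'b': from fail(0)=0 chase 'b': 0 ⇒ 0;  out=∅∪out(0)=∅
  fail(6) 'c': from fail(0)=0 chase 'c': 0 ⇒ 0;  out={3}∪out(0)={3}
  fail(12) 'a': from fail(0)=0 chase 'a': 0 ⇒ 0;  out=∅∪out(0)=∅
  fail(14) 'd': from fail(0)=0 chase 'd': 0 ⇒ 0;  out=∅∪out(0)=∅
  fail(2) 'bc': from fail(1)=0 chase 'c': 0 ⇒ 6;  out=∅∪out(6)={3}
  fail(7) 'cb': from fail(6)=0 chase 'b': 0 ⇒ 1;  out={1}∪out(1)={1}
  fail(8) 'ca': from fail(6)=0 chase 'a': 0 ⇒ 12;  out=∅∪out(12)=∅
  fail(13) 'ad': from fail(12)=0 chase 'd': 0 ⇒ 14;  out={4}∪out(14)={4}
  fail(15) 'dd': from fail(14)=0 chase 'd': 0 ⇒ 14;  out={5}∪out(14)={5}
  fail(16) 'aa': from fail(12)=0 chase 'a': 0 ⇒ 12;  out=∅∪out(12)=∅
  fail(3) 'bcc': from fail(2)=6 chase 'c': 6→0 ⇒ 6;  out=∅∪out(6)={3}
  fail(9) 'caa': from fail(8)=12 chase 'a': 12 ⇒ 16;  out=∅∪out(16)=∅
  fail(17) 'aac': from fail(16)=12 chase 'c': 12→0 ⇒ 6;  out={6}∪out(6)={3,6}
  fail(4) 'bccb': from fail(3)=6 chase 'b': 6 ⇒ 7;  out=∅∪out(7)={1}
  fail(10) 'caaa': from fail(9)=16 chase 'a': 16→12 ⇒ 16;  out=∅∪out(16)=∅
  fail(5) 'bccbd': from fail(4)=7 chase 'd': 7→1→0 ⇒ 14;  out={0}∪out(14)={0}
  fail(11) 'caaac': from fail(10)=16 chase 'c': 16 ⇒ 17;  out={2}∪out(17)={2,3,6}

Run:
pos 0 'a': at 12
pos 1 'a': at 16
pos 2 'a': at 16 (via fail)
pos 3 'a': at 16 (via fail)
pos 4 'c': at 17  emit P3@[4:4],P6@[2:4]
pos 5 'c': at 6 (via fail)  emit P3@[5:5]
pos 6 'b': at 7  emit P1@[5:6]
pos 7 'a': at 12 (via fail)
pos 8 'a': at 16
pos 9 'a': at 16 (via fail)
pos 10 'c': at 17  emit P3@[10:10],P6@[8:10]
pos 11 'b': at 7 (via fail)  emit P1@[10:11]
pos 12 'a': at 12 (via fail)
pos 13 'd': at 13  emit P4@[12:13]
pos 14 'a': at 12 (via fail)
pos 15 'c': at 6 (via fail)  emit P3@[15:15]
pos 16 'c': at 6 (via fail)  emit P3@[16:16]
pos 17 'b': at 7  emit P1@[16:17]
pos 18 'b': at 1 (via fail)
pos 19 'a': at 12 (via fail)
pos 20 'a': at 16
pos 21 'a': at 16 (via fail)
pos 22 'd': at 13 (via fail)  emit P4@[21:22]
pos 23 'c': at 6 (via fail)  emit P3@[23:23]
pos 24 'c': at 6 (via fail)  emit P3@[24:24]
pos 25 'a': at 8
pos 26 'a': at 9
pos 27 'c': at 17 (via fail)  emit P3@[27:27],P6@[25:27]
pos 28 'a': at 8 (via fail)
pos 29 'd': at 13 (via fail)  emit P4@[28:29]
pos 30 'd': at 15 (via fail)  emit P5@[29:30]
pos 31 'b': at 1 (via fail)
pos 32 'b': at 1 (via fail)
pos 33 'c': at 2  emit P3@[33:33]
pos 34 'c': at 3  emit P3@[34:34]
pos 35 'b': at 4  emit P1@[34:35]
pos 36 'b': at 1 (via fail)
pos 37 'd': at 14 (via fail)
pos 38 'd': at 15  emit P5@[37:38]
pos 39 'b': at 1 (via fail)
pos 40 'c': at 2  emit P3@[40:40]
pos 41 'c': at 3  emit P3@[41:41]
pos 42 'b': at 4  emit P1@[41:42]
pos 43 'd': at 5  emit P0@[39:43]
pos 44 'c': at 6 (via fail)  emit P3@[44:44]
pos 45 'b': at 7  emit P1@[44:45]
pos 46 'b': at 1 (via fail)
pos 47 'd': at 14 (via fail)
pos 48 'd': at 15  emit P5@[47:48]
pos 49 'b': at 1 (via fail)
pos 50 'b': at 1 (via fail)
pos 51 'a': at 12 (via fail)
pos 52 'b': at 1 (via fail)
pos 53 'd': at 14 (via fail)
pos 54 'b': at 1 (via fail)
pos 55 'b': at 1 (via fail)

All matches (sorted): [[4,3],[4,6],[5,3],[6,1],[10,3],[10,6],[11,1],[13,4],[15,3],[16,3],[17,1],[22,4],[23,3],[24,3],[27,3],[27,6],[29,4],[30,5],[33,3],[34,3],[35,1],[38,5],[40,3],[41,3],[42,1],[43,0],[44,3],[45,1],[48,5]]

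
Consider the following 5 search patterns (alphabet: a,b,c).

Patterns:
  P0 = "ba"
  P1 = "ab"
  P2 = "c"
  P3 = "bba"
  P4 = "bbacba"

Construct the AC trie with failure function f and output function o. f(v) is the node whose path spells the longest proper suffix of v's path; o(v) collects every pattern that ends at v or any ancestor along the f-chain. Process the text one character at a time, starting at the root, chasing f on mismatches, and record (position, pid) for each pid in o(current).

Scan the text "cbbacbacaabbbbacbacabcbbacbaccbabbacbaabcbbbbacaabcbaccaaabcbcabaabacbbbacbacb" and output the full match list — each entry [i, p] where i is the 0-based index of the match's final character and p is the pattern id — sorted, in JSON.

Build:
Trie nodes:
  n0 'ε': a→3 b→1 c→5
  n1 'b': a→2 b→6
  n2 'ba': ·  [P0 ends]
  n3 'a': b→4
  n4 'ab': ·  [P1 ends]
  n5 'c': ·  [P2 ends]
  n6 'bb': a→7
  n7 'bba': c→8  [P3 ends]
  n8 'bbac': b→9
  n9 'bbacb': a→10
  n10 'bbacba': ·  [P4 ends]

BFS fail/out derivation:
  fail(1) 'b': from fail(0)=0 chase 'b': 0 ⇒ 0;  out=∅∪out(0)=∅
  fail(3) 'a': from fail(0)=0 chase 'a': 0 ⇒ 0;  out=∅∪out(0)=∅
  fail(5) 'c': from fail(0)=0 chase 'c': 0 ⇒ 0;  out={2}∪out(0)={2}
  fail(2) 'ba': from fail(1)=0 chase 'a': 0 ⇒ 3;  out={0}∪out(3)={0}
  fail(4) 'ab': from fail(3)=0 chase 'b': 0 ⇒ 1;  out={1}∪out(1)={1}
  fail(6) 'bb': from fail(1)=0 chase 'b': 0 ⇒ 1;  out=∅∪out(1)=∅
  fail(7) 'bba': from fail(6)=1 chase 'a': 1 ⇒ 2;  out={3}∪out(2)={0,3}
  fail(8) 'bbac': from fail(7)=2 chase 'c': 2→3→0 ⇒ 5;  out=∅∪out(5)={2}
  fail(9) 'bbacb': from fail(8)=5 chase 'b': 5→0 ⇒ 1;  out=∅∪out(1)=∅
  fail(10) 'bbacba': from fail(9)=1 chase 'a': 1 ⇒ 2;  out={4}∪out(2)={0,4}

Scan:
[0] read 'c'  n0⇒n5  → match P2@[0:0]
[1] read 'b'  n5⇒n1 (via fail)
[2] read 'b'  n1⇒n6
[3] read 'a'  n6⇒n7  → match P0@[2:3],P3@[1:3]
[4] read 'c'  n7⇒n8  → match P2@[4:4]
[5] read 'b'  n8⇒n9
[6] read 'a'  n9⇒n10  → match P0@[5:6],P4@[1:6]
[7] read 'c'  n10⇒n5 (via fail)  → match P2@[7:7]
[8] read 'a'  n5⇒n3 (via fail)
[9] read 'a'  n3⇒n3 (via fail)
[10] read 'b'  n3⇒n4  → match P1@[9:10]
[11] read 'b'  n4⇒n6 (via fail)
[12] read 'b'  n6⇒n6 (via fail)
[13] read 'b'  n6⇒n6 (via fail)
[14] read 'a'  n6⇒n7  → match P0@[13:14],P3@[12:14]
[15] read 'c'  n7⇒n8  → match P2@[15:15]
[16] read 'b'  n8⇒n9
[17] read 'a'  n9⇒n10  → match P0@[16:17],P4@[12:17]
[18] read 'c'  n10⇒n5 (via fail)  → match P2@[18:18]
[19] read 'a'  n5⇒n3 (via fail)
[20] read 'b'  n3⇒n4  → match P1@[19:20]
[21] read 'c'  n4⇒n5 (via fail)  → match P2@[21:21]
[22] read 'b'  n5⇒n1 (via fail)
[23] read 'b'  n1⇒n6
[24] read 'a'  n6⇒n7  → match P0@[23:24],P3@[22:24]
[25] read 'c'  n7⇒n8  → match P2@[25:25]
[26] read 'b'  n8⇒n9
[27] read 'a'  n9⇒n10  → match P0@[26:27],P4@[22:27]
[28] read 'c'  n10⇒n5 (via fail)  → match P2@[28:28]
[29] read 'c'  n5⇒n5 (via fail)  → match P2@[29:29]
[30] read 'b'  n5⇒n1 (via fail)
[31] read 'a'  n1⇒n2  → match P0@[30:31]
[32] read 'b'  n2⇒n4 (via fail)  → match P1@[31:32]
[33] read 'b'  n4⇒n6 (via fail)
[34] read 'a'  n6⇒n7  → match P0@[33:34],P3@[32:34]
[35] read 'c'  n7⇒n8  → match P2@[35:35]
[36] read 'b'  n8⇒n9
[37] read 'a'  n9⇒n10  → match P0@[36:37],P4@[32:37]
[38] read 'a'  n10⇒n3 (via fail)
[39] read 'b'  n3⇒n4  → match P1@[38:39]
[40] read 'c'  n4⇒n5 (via fail)  → match P2@[40:40]
[41] read 'b'  n5⇒n1 (via fail)
[42] read 'b'  n1⇒n6
[43] read 'b'  n6⇒n6 (via fail)
[44] read 'b'  n6⇒n6 (via fail)
[45] read 'a'  n6⇒n7  → match P0@[44:45],P3@[43:45]
[46] read 'c'  n7⇒n8  → match P2@[46:46]
[47] read 'a'  n8⇒n3 (via fail)
[48] read 'a'  n3⇒n3 (via fail)
[49] read 'b'  n3⇒n4  → match P1@[48:49]
[50] read 'c'  n4⇒n5 (via fail)  → match P2@[50:50]
[51] read 'b'  n5⇒n1 (via fail)
[52] read 'a'  n1⇒n2  → match P0@[51:52]
[53] read 'c'  n2⇒n5 (via fail)  → match P2@[53:53]
[54] read 'c'  n5⇒n5 (via fail)  → match P2@[54:54]
[55] read 'a'  n5⇒n3 (via fail)
[56] read 'a'  n3⇒n3 (via fail)
[57] read 'a'  n3⇒n3 (via fail)
[58] read 'b'  n3⇒n4  → match P1@[57:58]
[59] read 'c'  n4⇒n5 (via fail)  → match P2@[59:59]
[60] read 'b'  n5⇒n1 (via fail)
[61] read 'c'  n1⇒n5 (via fail)  → match P2@[61:61]
[62] read 'a'  n5⇒n3 (via fail)
[63] read 'b'  n3⇒n4  → match P1@[62:63]
[64] read 'a'  n4⇒n2 (via fail)  → match P0@[63:64]
[65] read 'a'  n2⇒n3 (via fail)
[66] read 'b'  n3⇒n4  → match P1@[65:66]
[67] read 'a'  n4⇒n2 (via fail)  → match P0@[66:67]
[68] read 'c'  n2⇒n5 (via fail)  → match P2@[68:68]
[69] read 'b'  n5⇒n1 (via fail)
[70] read 'b'  n1⇒n6
[71] read 'b'  n6⇒n6 (via fail)
[72] read 'a'  n6⇒n7  → match P0@[71:72],P3@[70:72]
[73] read 'c'  n7⇒n8  → match P2@[73:73]
[74] read 'b'  n8⇒n9
[75] read 'a'  n9⇒n10  → match P0@[74:75],P4@[70:75]
[76] read 'c'  n10⇒n5 (via fail)  → match P2@[76:76]
[77] read 'b'  n5⇒n1 (via fail)

All matches (sorted): [[0,2],[3,0],[3,3],[4,2],[6,0],[6,4],[7,2],[10,1],[14,0],[14,3],[15,2],[17,0],[17,4],[18,2],[20,1],[21,2],[24,0],[24,3],[25,2],[27,0],[27,4],[28,2],[29,2],[31,0],[32,1],[34,0],[34,3],[35,2],[37,0],[37,4],[39,1],[40,2],[45,0],[45,3],[46,2],[49,1],[50,2],[52,0],[53,2],[54,2],[58,1],[59,2],[61,2],[63,1],[64,0],[66,1],[67,0],[68,2],[72,0],[72,3],[73,2],[75,0],[75,4],[76,2]]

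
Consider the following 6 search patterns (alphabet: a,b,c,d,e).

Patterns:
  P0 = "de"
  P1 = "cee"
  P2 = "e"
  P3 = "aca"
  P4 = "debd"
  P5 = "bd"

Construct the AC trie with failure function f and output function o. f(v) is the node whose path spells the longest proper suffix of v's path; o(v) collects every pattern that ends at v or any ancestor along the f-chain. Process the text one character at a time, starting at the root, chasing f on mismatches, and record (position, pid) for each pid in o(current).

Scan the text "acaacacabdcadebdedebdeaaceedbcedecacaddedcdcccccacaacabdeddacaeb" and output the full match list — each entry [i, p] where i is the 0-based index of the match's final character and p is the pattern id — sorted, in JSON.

Build:
Trie nodes:
  n0 'ε': a→7 b→12 c→3 d→1 e→6
  n1 'd': e→2
  n2 'de': b→10  [P0 ends]
  n3 'c': e→4
  n4 'ce': e→5
  n5 'cee': ·  [P1 ends]
  n6 'e': ·  [P2 ends]
  n7 'a': c→8
  n8 'ac': a→9
  n9 'aca': ·  [P3 ends]
  n10 'deb': d→11
  n11 'debd': ·  [P4 ends]
  n12 'b': d→13
  n13 'bd': ·  [P5 ends]

BFS fail/out derivation:
  fail(1) 'd': from fail(0)=0 chase 'd': 0 ⇒ 0;  out=∅∪out(0)=∅
  fail(3) 'c': from fail(0)=0 chase 'c': 0 ⇒ 0;  out=∅∪out(0)=∅
  fail(6) 'e': from fail(0)=0 chase 'e': 0 ⇒ 0;  out={2}∪out(0)={2}
  fail(7) 'a': from fail(0)=0 chase 'a': 0 ⇒ 0;  out=∅∪out(0)=∅
  fail(12) 'b': from fail(0)=0 chase 'b': 0 ⇒ 0;  out=∅∪out(0)=∅
  fail(2) 'de': from fail(1)=0 chase 'e': 0 ⇒ 6;  out={0}∪out(6)={0,2}
  fail(4) 'ce': from fail(3)=0 chase 'e': 0 ⇒ 6;  out=∅∪out(6)={2}
  fail(8) 'ac': from fail(7)=0 chase 'c': 0 ⇒ 3;  out=∅∪out(3)=∅
  fail(13) 'bd': from fail(12)=0 chase 'd': 0 ⇒ 1;  out={5}∪out(1)={5}
  fail(5) 'cee': from fail(4)=6 chase 'e': 6→0 ⇒ 6;  out={1}∪out(6)={1,2}
  fail(9) 'aca': from fail(8)=3 chase 'a': 3→0 ⇒ 7;  out={3}∪out(7)={3}
  fail(10) 'deb': from fail(2)=6 chase 'b': 6→0 ⇒ 12;  out=∅∪out(12)=∅
  fail(11) 'debd': from fail(10)=12 chase 'd': 12 ⇒ 13;  out={4}∪out(13)={4,5}

Scan:
i=0 'a': node 0→7
i=1 'c': node 7→8
i=2 'a': node 8→9  ** P3@[0:2]
i=3 'a': node 9→7 (via fail)
i=4 'c': node 7→8
i=5 'a': node 8→9  ** P3@[3:5]
i=6 'c': node 9→8 (via fail)
i=7 'a': node 8→9  ** P3@[5:7]
i=8 'b': node 9→12 (via fail)
i=9 'd': node 12→13  ** P5@[8:9]
i=10 'c': node 13→3 (via fail)
i=11 'a': node 3→7 (via fail)
i=12 'd': node 7→1 (via fail)
i=13 'e': node 1→2  ** P0@[12:13],P2@[13:13]
i=14 'b': node 2→10
i=15 'd': node 10→11  ** P4@[12:15],P5@[14:15]
i=16 'e': node 11→2 (via fail)  ** P0@[15:16],P2@[16:16]
i=17 'd': node 2→1 (via fail)
i=18 'e': node 1→2  ** P0@[17:18],P2@[18:18]
i=19 'b': node 2→10
i=20 'd': node 10→11  ** P4@[17:20],P5@[19:20]
i=21 'e': node 11→2 (via fail)  ** P0@[20:21],P2@[21:21]
i=22 'a': node 2→7 (via fail)
i=23 'a': node 7→7 (via fail)
i=24 'c': node 7→8
i=25 'e': node 8→4 (via fail)  ** P2@[25:25]
i=26 'e': node 4→5  ** P1@[24:26],P2@[26:26]
i=27 'd': node 5→1 (via fail)
i=28 'b': node 1→12 (via fail)
i=29 'c': node 12→3 (via fail)
i=30 'e': node 3→4  ** P2@[30:30]
i=31 'd': node 4→1 (via fail)
i=32 'e': node 1→2  ** P0@[31:32],P2@[32:32]
i=33 'c': node 2→3 (via fail)
i=34 'a': node 3→7 (via fail)
i=35 'c': node 7→8
i=36 'a': node 8→9  ** P3@[34:36]
i=37 'd': node 9→1 (via fail)
i=38 'd': node 1→1 (via fail)
i=39 'e': node 1→2  ** P0@[38:39],P2@[39:39]
i=40 'd': node 2→1 (via fail)
i=41 'c': node 1→3 (via fail)
i=42 'd': node 3→1 (via fail)
i=43 'c': node 1→3 (via fail)
i=44 'c': node 3→3 (via fail)
i=45 'c': node 3→3 (via fail)
i=46 'c': node 3→3 (via fail)
i=47 'c': node 3→3 (via fail)
i=48 'a': node 3→7 (via fail)
i=49 'c': node 7→8
i=50 'a': node 8→9  ** P3@[48:50]
i=51 'a': node 9→7 (via fail)
i=52 'c': node 7→8
i=53 'a': node 8→9  ** P3@[51:53]
i=54 'b': node 9→12 (via fail)
i=55 'd': node 12→13  ** P5@[54:55]
i=56 'e': node 13→2 (via fail)  ** P0@[55:56],P2@[56:56]
i=57 'd': node 2→1 (via fail)
i=58 'd': node 1→1 (via fail)
i=59 'a': node 1→7 (via fail)
i=60 'c': node 7→8
i=61 'a': node 8→9  ** P3@[59:61]
i=62 'e': node 9→6 (via fail)  ** P2@[62:62]
i=63 'b': node 6→12 (via fail)

All matches (sorted): [[2,3],[5,3],[7,3],[9,5],[13,0],[13,2],[15,4],[15,5],[16,0],[16,2],[18,0],[18,2],[20,4],[20,5],[21,0],[21,2],[25,2],[26,1],[26,2],[30,2],[32,0],[32,2],[36,3],[39,0],[39,2],[50,3],[53,3],[55,5],[56,0],[56,2],[61,3],[62,2]]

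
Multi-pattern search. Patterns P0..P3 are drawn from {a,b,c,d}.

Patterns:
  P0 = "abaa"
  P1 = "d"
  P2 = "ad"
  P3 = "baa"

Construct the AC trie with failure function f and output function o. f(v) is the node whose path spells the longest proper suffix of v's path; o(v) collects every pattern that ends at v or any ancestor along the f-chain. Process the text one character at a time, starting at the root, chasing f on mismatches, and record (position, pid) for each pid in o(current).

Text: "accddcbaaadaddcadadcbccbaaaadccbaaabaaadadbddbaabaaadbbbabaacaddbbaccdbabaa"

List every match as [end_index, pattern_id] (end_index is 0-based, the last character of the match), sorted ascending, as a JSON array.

Build automaton:
Trie (insert patterns):
  0='ε' goto a→1 b→7 d→5
  1='a' goto b→2 d→6
  2='ab' goto a→3
  3='aba' goto a→4
  4='abaa' goto ·  [P0 ends]
  5='d' goto ·  [P1 ends]
  6='ad' goto ·  [P2 ends]
  7='b' goto a→8
  8='ba' goto a→9
  9='baa' goto ·  [P3 ends]

Failure links (BFS by depth):
  n1('a'): parent n0 fail=0; on 'a' 0 → fail=0;  out ∅∪∅=∅
  n5('d'): parent n0 fail=0; on 'd' 0 → fail=0;  out {1}∪∅={1}
  n7('b'): parent n0 fail=0; on 'b' 0 → fail=0;  out ∅∪∅=∅
  n2('ab'): parent n1 fail=0; on 'b' 0 → fail=7;  out ∅∪∅=∅
  n6('ad'): parent n1 fail=0; on 'd' 0 → fail=5;  out {2}∪{1}={1,2}
  n8('ba'): parent n7 fail=0; on 'a' 0 → fail=1;  out ∅∪∅=∅
  n3('aba'): parent n2 fail=7; on 'a' 7 → fail=8;  out ∅∪∅=∅
  n9('baa'): parent n8 fail=1; on 'a' 1→0 → fail=1;  out {3}∪∅={3}
  n4('abaa'): parent n3 fail=8; on 'a' 8 → fail=9;  out {0}∪{3}={0,3}

Scan:
pos 0 'a': at 1
pos 1 'c': at 0 ·f
pos 2 'c': at 0
pos 3 'd': at 5  ** P1@[3:3]
pos 4 'd': at 5 ·f  ** P1@[4:4]
pos 5 'c': at 0 ·f
pos 6 'b': at 7
pos 7 'a': at 8
pos 8 'a': at 9  ** P3@[6:8]
pos 9 'a': at 1 ·f
pos 10 'd': at 6  ** P1@[10:10],P2@[9:10]
pos 11 'a': at 1 ·f
pos 12 'd': at 6  ** P1@[12:12],P2@[11:12]
pos 13 'd': at 5 ·f  ** P1@[13:13]
pos 14 'c': at 0 ·f
pos 15 'a': at 1
pos 16 'd': at 6  ** P1@[16:16],P2@[15:16]
pos 17 'a': at 1 ·f
pos 18 'd': at 6  ** P1@[18:18],P2@[17:18]
pos 19 'c': at 0 ·f
pos 20 'b': at 7
pos 21 'c': at 0 ·f
pos 22 'c': at 0
pos 23 'b': at 7
pos 24 'a': at 8
pos 25 'a': at 9  ** P3@[23:25]
pos 26 'a': at 1 ·f
pos 27 'a': at 1 ·f
pos 28 'd': at 6  ** P1@[28:28],P2@[27:28]
pos 29 'c': at 0 ·f
pos 30 'c': at 0
pos 31 'b': at 7
pos 32 'a': at 8
pos 33 'a': at 9  ** P3@[31:33]
pos 34 'a': at 1 ·f
pos 35 'b': at 2
pos 36 'a': at 3
pos 37 'a': at 4  ** P0@[34:37],P3@[35:37]
pos 38 'a': at 1 ·f
pos 39 'd': at 6  ** P1@[39:39],P2@[38:39]
pos 40 'a': at 1 ·f
pos 41 'd': at 6  ** P1@[41:41],P2@[40:41]
pos 42 'b': at 7 ·f
pos 43 'd': at 5 ·f  ** P1@[43:43]
pos 44 'd': at 5 ·f  ** P1@[44:44]
pos 45 'b': at 7 ·f
pos 46 'a': at 8
pos 47 'a': at 9  ** P3@[45:47]
pos 48 'b': at 2 ·f
pos 49 'a': at 3
pos 50 'a': at 4  ** P0@[47:50],P3@[48:50]
pos 51 'a': at 1 ·f
pos 52 'd': at 6  ** P1@[52:52],P2@[51:52]
pos 53 'b': at 7 ·f
pos 54 'b': at 7 ·f
pos 55 'b': at 7 ·f
pos 56 'a': at 8
pos 57 'b': at 2 ·f
pos 58 'a': at 3
pos 59 'a': at 4  ** P0@[56:59],P3@[57:59]
pos 60 'c': at 0 ·f
pos 61 'a': at 1
pos 62 'd': at 6  ** P1@[62:62],P2@[61:62]
pos 63 'd': at 5 ·f  ** P1@[63:63]
pos 64 'b': at 7 ·f
pos 65 'b': at 7 ·f
pos 66 'a': at 8
pos 67 'c': at 0 ·f
pos 68 'c': at 0
pos 69 'd': at 5  ** P1@[69:69]
pos 70 'b': at 7 ·f
pos 71 'a': at 8
pos 72 'b': at 2 ·f
pos 73 'a': at 3
pos 74 'a': at 4  ** P0@[71:74],P3@[72:74]

Result: [[3,1],[4,1],[8,3],[10,1],[10,2],[12,1],[12,2],[13,1],[16,1],[16,2],[18,1],[18,2],[25,3],[28,1],[28,2],[33,3],[37,0],[37,3],[39,1],[39,2],[41,1],[41,2],[43,1],[44,1],[47,3],[50,0],[50,3],[52,1],[52,2],[59,0],[59,3],[62,1],[62,2],[63,1],[69,1],[74,0],[74,3]]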